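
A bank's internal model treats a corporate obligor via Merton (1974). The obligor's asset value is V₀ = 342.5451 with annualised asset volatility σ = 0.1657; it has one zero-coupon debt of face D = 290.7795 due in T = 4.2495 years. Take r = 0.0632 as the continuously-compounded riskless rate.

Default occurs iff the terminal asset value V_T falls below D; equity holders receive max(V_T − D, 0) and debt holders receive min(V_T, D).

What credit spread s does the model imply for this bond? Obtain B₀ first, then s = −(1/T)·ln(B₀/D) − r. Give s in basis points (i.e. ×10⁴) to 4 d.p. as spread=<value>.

spread=48.8405

d₁ = [ln(V₀/D) + (r + σ²/2)T] / (σ√T)
   = [ln(342.5451/290.7795) + (0.0632 + 0.5·0.1657²)·4.2495] / (0.1657·√4.2495)
   = [0.163838 + 0.326907] / 0.341579 = 1.436694
d₂ = d₁ − σ√T = 1.436694 − 0.341579 = 1.095114
N(d₁) = 0.924597,  N(d₂) = 0.863267,  e^(−rT) = 0.764473
E₀ = V₀·N(d₁) − D·e^(−rT)·N(d₂)
   = 342.5451·0.924597 − 290.7795·0.764473·0.863267 = 124.818078
B₀ = V₀ − E₀ = 342.5451 − 124.818078 = 217.727022
spread = −(1/T)·ln(B₀/D) − r = −(1/4.2495)·ln(217.727022/290.7795) − 0.0632 = 0.00488405
in basis points: 0.00488405 × 10⁴ = 48.8405 bp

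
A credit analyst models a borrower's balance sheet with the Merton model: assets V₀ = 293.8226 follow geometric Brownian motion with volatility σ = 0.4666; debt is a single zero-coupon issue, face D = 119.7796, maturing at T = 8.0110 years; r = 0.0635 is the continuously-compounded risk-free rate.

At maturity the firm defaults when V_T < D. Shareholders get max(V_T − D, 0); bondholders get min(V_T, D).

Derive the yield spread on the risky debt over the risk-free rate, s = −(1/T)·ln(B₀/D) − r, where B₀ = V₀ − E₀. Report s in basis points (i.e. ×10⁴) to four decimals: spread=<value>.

d₁ = [ln(V₀/D) + (r + σ²/2)T] / (σ√T)
   = [ln(293.8226/119.7796) + (0.0635 + 0.5·0.4666²)·8.0110] / (0.4666·√8.0110)
   = [0.897323 + 1.380758] / 1.320651 = 1.724968
d₂ = d₁ − σ√T = 1.724968 − 1.320651 = 0.404317
N(d₁) = 0.957733,  N(d₂) = 0.657010,  e^(−rT) = 0.601278
E₀ = V₀·N(d₁) − D·e^(−rT)·N(d₂)
   = 293.8226·0.957733 − 119.7796·0.601278·0.657010 = 234.085319
B₀ = V₀ − E₀ = 293.8226 − 234.085319 = 59.737281
spread = −(1/T)·ln(B₀/D) − r = −(1/8.0110)·ln(59.737281/119.7796) − 0.0635 = 0.02334273
in basis points: 0.02334273 × 10⁴ = 233.4273 bp

spread=233.4273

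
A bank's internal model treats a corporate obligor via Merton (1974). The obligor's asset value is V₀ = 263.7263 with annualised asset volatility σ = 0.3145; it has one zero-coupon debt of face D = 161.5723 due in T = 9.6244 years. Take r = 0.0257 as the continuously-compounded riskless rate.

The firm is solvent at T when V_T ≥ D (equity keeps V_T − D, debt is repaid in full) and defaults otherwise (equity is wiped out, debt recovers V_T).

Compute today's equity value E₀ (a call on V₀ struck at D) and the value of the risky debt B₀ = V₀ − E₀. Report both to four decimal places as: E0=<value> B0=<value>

E0=159.1450 B0=104.5813

d₁ = [ln(V₀/D) + (r + σ²/2)T] / (σ√T)
   = [ln(263.7263/161.5723) + (0.0257 + 0.5·0.3145²)·9.6244] / (0.3145·√9.6244)
   = [0.489959 + 0.723323] / 0.975680 = 1.243524
d₂ = d₁ − σ√T = 1.243524 − 0.975680 = 0.267844
N(d₁) = 0.893163,  N(d₂) = 0.605590,  e^(−rT) = 0.780870
E₀ = V₀·N(d₁) − D·e^(−rT)·N(d₂)
   = 263.7263·0.893163 − 161.5723·0.780870·0.605590 = 159.145025
B₀ = V₀ − E₀ = 263.7263 − 159.145025 = 104.581275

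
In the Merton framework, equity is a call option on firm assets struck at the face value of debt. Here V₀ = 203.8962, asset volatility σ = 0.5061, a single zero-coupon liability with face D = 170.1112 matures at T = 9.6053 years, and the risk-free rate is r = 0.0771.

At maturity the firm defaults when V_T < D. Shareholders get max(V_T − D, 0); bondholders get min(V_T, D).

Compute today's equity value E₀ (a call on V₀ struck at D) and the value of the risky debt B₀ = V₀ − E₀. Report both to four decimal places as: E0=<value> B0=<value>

d₁ = [ln(V₀/D) + (r + σ²/2)T] / (σ√T)
   = [ln(203.8962/170.1112) + (0.0771 + 0.5·0.5061²)·9.6053] / (0.5061·√9.6053)
   = [0.181159 + 1.970706] / 1.568526 = 1.371902
d₂ = d₁ − σ√T = 1.371902 − 1.568526 = -0.196624
N(d₁) = 0.914953,  N(d₂) = 0.422061,  e^(−rT) = 0.476843
E₀ = V₀·N(d₁) − D·e^(−rT)·N(d₂)
   = 203.8962·0.914953 − 170.1112·0.476843·0.422061 = 152.319444
B₀ = V₀ − E₀ = 203.8962 − 152.319444 = 51.576756

E0=152.3194 B0=51.5768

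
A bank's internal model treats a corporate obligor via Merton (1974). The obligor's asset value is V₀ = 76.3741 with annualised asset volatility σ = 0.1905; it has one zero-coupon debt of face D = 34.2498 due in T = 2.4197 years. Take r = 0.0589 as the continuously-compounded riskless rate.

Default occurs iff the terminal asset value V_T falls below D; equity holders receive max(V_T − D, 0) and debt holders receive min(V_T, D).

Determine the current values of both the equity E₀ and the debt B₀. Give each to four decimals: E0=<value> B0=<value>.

d₁ = [ln(V₀/D) + (r + σ²/2)T] / (σ√T)
   = [ln(76.3741/34.2498) + (0.0589 + 0.5·0.1905²)·2.4197] / (0.1905·√2.4197)
   = [0.801963 + 0.186426] / 0.296330 = 3.335433
d₂ = d₁ − σ√T = 3.335433 − 0.296330 = 3.039102
N(d₁) = 0.999574,  N(d₂) = 0.998814,  e^(−rT) = 0.867170
E₀ = V₀·N(d₁) − D·e^(−rT)·N(d₂)
   = 76.3741·0.999574 − 34.2498·0.867170·0.998814 = 46.676418
B₀ = V₀ − E₀ = 76.3741 − 46.676418 = 29.697682

E0=46.6764 B0=29.6977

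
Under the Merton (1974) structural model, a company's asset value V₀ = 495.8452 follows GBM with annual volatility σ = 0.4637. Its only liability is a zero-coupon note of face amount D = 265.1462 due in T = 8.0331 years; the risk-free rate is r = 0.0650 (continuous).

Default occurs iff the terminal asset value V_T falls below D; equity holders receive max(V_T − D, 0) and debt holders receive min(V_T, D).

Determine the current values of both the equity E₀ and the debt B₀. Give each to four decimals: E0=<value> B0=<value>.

d₁ = [ln(V₀/D) + (r + σ²/2)T] / (σ√T)
   = [ln(495.8452/265.1462) + (0.0650 + 0.5·0.4637²)·8.0331] / (0.4637·√8.0331)
   = [0.625982 + 1.385781] / 1.314252 = 1.530729
d₂ = d₁ − σ√T = 1.530729 − 1.314252 = 0.216476
N(d₁) = 0.937082,  N(d₂) = 0.585692,  e^(−rT) = 0.593243
E₀ = V₀·N(d₁) − D·e^(−rT)·N(d₂)
   = 495.8452·0.937082 − 265.1462·0.593243·0.585692 = 372.520465
B₀ = V₀ − E₀ = 495.8452 − 372.520465 = 123.324735

E0=372.5205 B0=123.3247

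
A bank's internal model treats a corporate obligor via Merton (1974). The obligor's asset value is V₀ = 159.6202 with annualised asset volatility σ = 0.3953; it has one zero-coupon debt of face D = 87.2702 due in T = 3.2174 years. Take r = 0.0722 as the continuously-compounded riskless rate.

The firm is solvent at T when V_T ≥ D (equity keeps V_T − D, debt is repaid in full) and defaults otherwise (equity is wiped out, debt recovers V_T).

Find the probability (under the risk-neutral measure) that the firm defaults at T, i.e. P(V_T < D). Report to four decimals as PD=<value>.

d₁ = [ln(V₀/D) + (r + σ²/2)T] / (σ√T)
   = [ln(159.6202/87.2702) + (0.0722 + 0.5·0.3953²)·3.2174] / (0.3953·√3.2174)
   = [0.603788 + 0.483675] / 0.709054 = 1.533682
d₂ = d₁ − σ√T = 1.533682 − 0.709054 = 0.824628
risk-neutral PD = N(−d₂) = N(-0.824628) = 0.204791

PD=0.2048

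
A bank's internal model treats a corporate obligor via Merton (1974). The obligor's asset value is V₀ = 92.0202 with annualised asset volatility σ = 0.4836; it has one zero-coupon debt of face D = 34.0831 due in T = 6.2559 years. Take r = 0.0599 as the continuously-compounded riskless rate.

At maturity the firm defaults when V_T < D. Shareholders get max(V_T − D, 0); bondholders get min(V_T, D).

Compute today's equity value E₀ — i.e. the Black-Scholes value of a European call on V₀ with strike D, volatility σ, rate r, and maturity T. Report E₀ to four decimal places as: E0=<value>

d₁ = [ln(V₀/D) + (r + σ²/2)T] / (σ√T)
   = [ln(92.0202/34.0831) + (0.0599 + 0.5·0.4836²)·6.2559] / (0.4836·√6.2559)
   = [0.993206 + 1.106259] / 1.209571 = 1.735711
d₂ = d₁ − σ√T = 1.735711 − 1.209571 = 0.526141
N(d₁) = 0.958693,  N(d₂) = 0.700605,  e^(−rT) = 0.687476
E₀ = V₀·N(d₁) − D·e^(−rT)·N(d₂)
   = 92.0202·0.958693 − 34.0831·0.687476·0.700605 = 71.802991

E0=71.8030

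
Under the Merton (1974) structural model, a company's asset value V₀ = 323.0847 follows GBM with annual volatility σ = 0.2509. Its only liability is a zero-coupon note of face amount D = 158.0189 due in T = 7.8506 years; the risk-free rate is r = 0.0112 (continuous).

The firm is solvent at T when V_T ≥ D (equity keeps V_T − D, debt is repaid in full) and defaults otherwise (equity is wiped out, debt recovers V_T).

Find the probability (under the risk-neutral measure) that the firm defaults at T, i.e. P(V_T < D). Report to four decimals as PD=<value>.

PD=0.2145

d₁ = [ln(V₀/D) + (r + σ²/2)T] / (σ√T)
   = [ln(323.0847/158.0189) + (0.0112 + 0.5·0.2509²)·7.8506] / (0.2509·√7.8506)
   = [0.715200 + 0.335028] / 0.702995 = 1.493933
d₂ = d₁ − σ√T = 1.493933 − 0.702995 = 0.790939
risk-neutral PD = N(−d₂) = N(-0.790939) = 0.214490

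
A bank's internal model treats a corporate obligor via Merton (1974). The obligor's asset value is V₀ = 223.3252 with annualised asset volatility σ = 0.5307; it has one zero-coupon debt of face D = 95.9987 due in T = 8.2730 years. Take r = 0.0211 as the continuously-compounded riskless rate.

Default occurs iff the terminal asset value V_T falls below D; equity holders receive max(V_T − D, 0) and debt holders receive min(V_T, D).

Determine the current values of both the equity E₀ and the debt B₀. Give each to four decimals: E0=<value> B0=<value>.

E0=169.0585 B0=54.2667

d₁ = [ln(V₀/D) + (r + σ²/2)T] / (σ√T)
   = [ln(223.3252/95.9987) + (0.0211 + 0.5·0.5307²)·8.2730] / (0.5307·√8.2730)
   = [0.844294 + 1.339574] / 1.526443 = 1.430691
d₂ = d₁ − σ√T = 1.430691 − 1.526443 = -0.095752
N(d₁) = 0.923741,  N(d₂) = 0.461859,  e^(−rT) = 0.839826
E₀ = V₀·N(d₁) − D·e^(−rT)·N(d₂)
   = 223.3252·0.923741 − 95.9987·0.839826·0.461859 = 169.058474
B₀ = V₀ − E₀ = 223.3252 − 169.058474 = 54.266726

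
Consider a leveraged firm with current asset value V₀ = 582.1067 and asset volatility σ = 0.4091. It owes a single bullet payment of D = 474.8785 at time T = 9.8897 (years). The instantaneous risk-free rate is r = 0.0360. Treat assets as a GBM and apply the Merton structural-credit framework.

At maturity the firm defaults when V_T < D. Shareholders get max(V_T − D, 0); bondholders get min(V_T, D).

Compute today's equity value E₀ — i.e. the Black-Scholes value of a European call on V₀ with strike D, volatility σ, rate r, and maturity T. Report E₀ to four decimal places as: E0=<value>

E0=361.4692

d₁ = [ln(V₀/D) + (r + σ²/2)T] / (σ√T)
   = [ln(582.1067/474.8785) + (0.0360 + 0.5·0.4091²)·9.8897] / (0.4091·√9.8897)
   = [0.203595 + 1.183613] / 1.286533 = 1.078253
d₂ = d₁ − σ√T = 1.078253 − 1.286533 = -0.208281
N(d₁) = 0.859539,  N(d₂) = 0.417505,  e^(−rT) = 0.700452
E₀ = V₀·N(d₁) − D·e^(−rT)·N(d₂)
   = 582.1067·0.859539 − 474.8785·0.700452·0.417505 = 361.469173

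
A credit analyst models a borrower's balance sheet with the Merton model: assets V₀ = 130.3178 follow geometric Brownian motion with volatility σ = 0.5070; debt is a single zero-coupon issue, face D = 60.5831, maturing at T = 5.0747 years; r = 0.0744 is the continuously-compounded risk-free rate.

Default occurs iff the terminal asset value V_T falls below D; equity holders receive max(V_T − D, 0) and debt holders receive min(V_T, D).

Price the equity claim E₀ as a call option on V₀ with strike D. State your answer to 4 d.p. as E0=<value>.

E0=95.0876

d₁ = [ln(V₀/D) + (r + σ²/2)T] / (σ√T)
   = [ln(130.3178/60.5831) + (0.0744 + 0.5·0.5070²)·5.0747] / (0.5070·√5.0747)
   = [0.765960 + 1.029781] / 1.142124 = 1.572282
d₂ = d₁ − σ√T = 1.572282 − 1.142124 = 0.430159
N(d₁) = 0.942057,  N(d₂) = 0.666460,  e^(−rT) = 0.685534
E₀ = V₀·N(d₁) − D·e^(−rT)·N(d₂)
   = 130.3178·0.942057 − 60.5831·0.685534·0.666460 = 95.087608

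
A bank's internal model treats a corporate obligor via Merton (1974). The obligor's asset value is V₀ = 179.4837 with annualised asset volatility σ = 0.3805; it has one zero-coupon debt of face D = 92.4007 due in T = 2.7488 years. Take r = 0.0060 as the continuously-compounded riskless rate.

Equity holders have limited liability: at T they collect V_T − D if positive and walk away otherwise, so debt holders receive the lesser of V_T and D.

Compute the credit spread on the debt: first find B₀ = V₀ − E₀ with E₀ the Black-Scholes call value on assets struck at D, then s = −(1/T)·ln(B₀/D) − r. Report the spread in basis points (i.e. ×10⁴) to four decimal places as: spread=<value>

spread=230.6428

d₁ = [ln(V₀/D) + (r + σ²/2)T] / (σ√T)
   = [ln(179.4837/92.4007) + (0.0060 + 0.5·0.3805²)·2.7488] / (0.3805·√2.7488)
   = [0.663950 + 0.215479] / 0.630850 = 1.394037
d₂ = d₁ − σ√T = 1.394037 − 0.630850 = 0.763187
N(d₁) = 0.918347,  N(d₂) = 0.777324,  e^(−rT) = 0.983642
E₀ = V₀·N(d₁) − D·e^(−rT)·N(d₂)
   = 179.4837·0.918347 − 92.4007·0.983642·0.777324 = 94.177881
B₀ = V₀ − E₀ = 179.4837 − 94.177881 = 85.305819
spread = −(1/T)·ln(B₀/D) − r = −(1/2.7488)·ln(85.305819/92.4007) − 0.0060 = 0.02306428
in basis points: 0.02306428 × 10⁴ = 230.6428 bp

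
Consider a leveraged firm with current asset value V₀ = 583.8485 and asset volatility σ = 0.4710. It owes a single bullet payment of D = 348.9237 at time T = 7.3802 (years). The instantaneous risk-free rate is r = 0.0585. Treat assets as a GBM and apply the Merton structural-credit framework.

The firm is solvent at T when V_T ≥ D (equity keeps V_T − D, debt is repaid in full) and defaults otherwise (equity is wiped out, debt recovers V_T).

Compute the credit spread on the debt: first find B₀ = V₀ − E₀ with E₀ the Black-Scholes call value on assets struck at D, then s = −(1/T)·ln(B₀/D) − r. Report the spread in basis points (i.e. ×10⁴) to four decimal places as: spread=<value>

d₁ = [ln(V₀/D) + (r + σ²/2)T] / (σ√T)
   = [ln(583.8485/348.9237) + (0.0585 + 0.5·0.4710²)·7.3802] / (0.4710·√7.3802)
   = [0.514788 + 1.250357] / 1.279543 = 1.379512
d₂ = d₁ − σ√T = 1.379512 − 1.279543 = 0.099969
N(d₁) = 0.916132,  N(d₂) = 0.539815,  e^(−rT) = 0.649377
E₀ = V₀·N(d₁) − D·e^(−rT)·N(d₂)
   = 583.8485·0.916132 − 348.9237·0.649377·0.539815 = 412.568987
B₀ = V₀ − E₀ = 583.8485 − 412.568987 = 171.279513
spread = −(1/T)·ln(B₀/D) − r = −(1/7.3802)·ln(171.279513/348.9237) − 0.0585 = 0.03791425
in basis points: 0.03791425 × 10⁴ = 379.1425 bp

spread=379.1425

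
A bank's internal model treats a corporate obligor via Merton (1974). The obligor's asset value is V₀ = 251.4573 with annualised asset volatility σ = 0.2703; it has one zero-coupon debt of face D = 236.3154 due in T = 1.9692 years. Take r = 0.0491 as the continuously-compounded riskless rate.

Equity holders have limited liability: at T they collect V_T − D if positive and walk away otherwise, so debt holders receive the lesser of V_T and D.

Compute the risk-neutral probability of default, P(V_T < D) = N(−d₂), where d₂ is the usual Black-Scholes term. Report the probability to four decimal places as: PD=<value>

d₁ = [ln(V₀/D) + (r + σ²/2)T] / (σ√T)
   = [ln(251.4573/236.3154) + (0.0491 + 0.5·0.2703²)·1.9692] / (0.2703·√1.9692)
   = [0.062106 + 0.168625] / 0.379307 = 0.608295
d₂ = d₁ − σ√T = 0.608295 − 0.379307 = 0.228988
risk-neutral PD = N(−d₂) = N(-0.228988) = 0.409439

PD=0.4094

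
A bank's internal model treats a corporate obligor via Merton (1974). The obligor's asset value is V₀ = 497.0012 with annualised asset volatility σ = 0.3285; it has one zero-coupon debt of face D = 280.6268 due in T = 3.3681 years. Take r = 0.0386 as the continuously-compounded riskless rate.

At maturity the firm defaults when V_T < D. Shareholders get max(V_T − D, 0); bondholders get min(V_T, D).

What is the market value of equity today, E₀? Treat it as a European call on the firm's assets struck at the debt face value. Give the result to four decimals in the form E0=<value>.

d₁ = [ln(V₀/D) + (r + σ²/2)T] / (σ√T)
   = [ln(497.0012/280.6268) + (0.0386 + 0.5·0.3285²)·3.3681] / (0.3285·√3.3681)
   = [0.571567 + 0.311738] / 0.602876 = 1.465153
d₂ = d₁ − σ√T = 1.465153 − 0.602876 = 0.862277
N(d₁) = 0.928560,  N(d₂) = 0.805732,  e^(−rT) = 0.878088
E₀ = V₀·N(d₁) − D·e^(−rT)·N(d₂)
   = 497.0012·0.928560 − 280.6268·0.878088·0.805732 = 262.951083

E0=262.9511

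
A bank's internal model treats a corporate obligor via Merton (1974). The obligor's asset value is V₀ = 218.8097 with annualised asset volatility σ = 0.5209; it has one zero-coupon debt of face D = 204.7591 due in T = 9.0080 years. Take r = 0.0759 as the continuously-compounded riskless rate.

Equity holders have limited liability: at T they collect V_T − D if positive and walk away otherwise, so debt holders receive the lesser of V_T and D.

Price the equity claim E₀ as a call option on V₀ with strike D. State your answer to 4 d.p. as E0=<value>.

E0=156.7344

d₁ = [ln(V₀/D) + (r + σ²/2)T] / (σ√T)
   = [ln(218.8097/204.7591) + (0.0759 + 0.5·0.5209²)·9.0080] / (0.5209·√9.0080)
   = [0.066368 + 1.905808] / 1.563394 = 1.261471
d₂ = d₁ − σ√T = 1.261471 − 1.563394 = -0.301924
N(d₁) = 0.896430,  N(d₂) = 0.381355,  e^(−rT) = 0.504742
E₀ = V₀·N(d₁) − D·e^(−rT)·N(d₂)
   = 218.8097·0.896430 − 204.7591·0.504742·0.381355 = 156.734379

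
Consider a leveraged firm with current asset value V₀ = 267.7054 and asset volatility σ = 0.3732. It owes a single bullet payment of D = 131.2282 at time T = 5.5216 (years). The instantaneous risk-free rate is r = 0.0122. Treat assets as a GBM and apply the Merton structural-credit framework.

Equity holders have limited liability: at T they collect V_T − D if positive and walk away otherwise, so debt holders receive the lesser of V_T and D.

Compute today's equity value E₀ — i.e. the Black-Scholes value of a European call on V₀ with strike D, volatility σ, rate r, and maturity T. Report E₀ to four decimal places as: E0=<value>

E0=160.3638

d₁ = [ln(V₀/D) + (r + σ²/2)T] / (σ√T)
   = [ln(267.7054/131.2282) + (0.0122 + 0.5·0.3732²)·5.5216] / (0.3732·√5.5216)
   = [0.712949 + 0.451883] / 0.876949 = 1.328279
d₂ = d₁ − σ√T = 1.328279 − 0.876949 = 0.451330
N(d₁) = 0.907957,  N(d₂) = 0.674124,  e^(−rT) = 0.934855
E₀ = V₀·N(d₁) − D·e^(−rT)·N(d₂)
   = 267.7054·0.907957 − 131.2282·0.934855·0.674124 = 160.363847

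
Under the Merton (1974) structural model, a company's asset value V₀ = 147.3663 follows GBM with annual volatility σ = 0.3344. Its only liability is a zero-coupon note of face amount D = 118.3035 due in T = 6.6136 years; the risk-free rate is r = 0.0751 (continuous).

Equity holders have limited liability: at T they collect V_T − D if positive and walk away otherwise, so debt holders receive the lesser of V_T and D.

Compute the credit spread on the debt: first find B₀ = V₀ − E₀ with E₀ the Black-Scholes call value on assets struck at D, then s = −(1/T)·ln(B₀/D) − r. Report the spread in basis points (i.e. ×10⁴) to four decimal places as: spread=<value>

d₁ = [ln(V₀/D) + (r + σ²/2)T] / (σ√T)
   = [ln(147.3663/118.3035) + (0.0751 + 0.5·0.3344²)·6.6136] / (0.3344·√6.6136)
   = [0.219668 + 0.866459] / 0.859974 = 1.262977
d₂ = d₁ − σ√T = 1.262977 − 0.859974 = 0.403003
N(d₁) = 0.896701,  N(d₂) = 0.656527,  e^(−rT) = 0.608547
E₀ = V₀·N(d₁) − D·e^(−rT)·N(d₂)
   = 147.3663·0.896701 − 118.3035·0.608547·0.656527 = 84.878050
B₀ = V₀ − E₀ = 147.3663 − 84.878050 = 62.488250
spread = −(1/T)·ln(B₀/D) − r = −(1/6.6136)·ln(62.488250/118.3035) − 0.0751 = 0.02140944
in basis points: 0.02140944 × 10⁴ = 214.0944 bp

spread=214.0944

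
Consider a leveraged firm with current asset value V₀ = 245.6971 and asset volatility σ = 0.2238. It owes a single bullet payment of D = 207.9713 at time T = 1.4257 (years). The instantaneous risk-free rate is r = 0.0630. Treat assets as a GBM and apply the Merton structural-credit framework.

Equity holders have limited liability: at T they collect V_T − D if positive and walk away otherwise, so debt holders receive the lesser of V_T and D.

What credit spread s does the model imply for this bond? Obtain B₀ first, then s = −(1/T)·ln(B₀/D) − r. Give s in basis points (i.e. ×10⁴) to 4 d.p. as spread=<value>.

spread=193.0584

d₁ = [ln(V₀/D) + (r + σ²/2)T] / (σ√T)
   = [ln(245.6971/207.9713) + (0.0630 + 0.5·0.2238²)·1.4257] / (0.2238·√1.4257)
   = [0.166699 + 0.125523] / 0.267223 = 1.093553
d₂ = d₁ − σ√T = 1.093553 − 0.267223 = 0.826329
N(d₁) = 0.862924,  N(d₂) = 0.795691,  e^(−rT) = 0.914097
E₀ = V₀·N(d₁) − D·e^(−rT)·N(d₂)
   = 245.6971·0.862924 − 207.9713·0.914097·0.795691 = 60.752437
B₀ = V₀ − E₀ = 245.6971 − 60.752437 = 184.944663
spread = −(1/T)·ln(B₀/D) − r = −(1/1.4257)·ln(184.944663/207.9713) − 0.0630 = 0.01930584
in basis points: 0.01930584 × 10⁴ = 193.0584 bp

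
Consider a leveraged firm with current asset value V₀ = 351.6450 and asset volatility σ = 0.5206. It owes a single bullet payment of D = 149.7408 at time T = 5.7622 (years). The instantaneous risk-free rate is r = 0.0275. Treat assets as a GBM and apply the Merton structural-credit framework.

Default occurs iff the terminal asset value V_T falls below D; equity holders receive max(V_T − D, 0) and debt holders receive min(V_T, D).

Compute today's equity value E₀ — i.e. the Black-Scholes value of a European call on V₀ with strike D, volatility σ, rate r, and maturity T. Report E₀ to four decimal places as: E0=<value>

d₁ = [ln(V₀/D) + (r + σ²/2)T] / (σ√T)
   = [ln(351.6450/149.7408) + (0.0275 + 0.5·0.5206²)·5.7622] / (0.5206·√5.7622)
   = [0.853716 + 0.939309] / 1.249679 = 1.434789
d₂ = d₁ − σ√T = 1.434789 − 1.249679 = 0.185110
N(d₁) = 0.924326,  N(d₂) = 0.573429,  e^(−rT) = 0.853457
E₀ = V₀·N(d₁) − D·e^(−rT)·N(d₂)
   = 351.6450·0.924326 − 149.7408·0.853457·0.573429 = 251.752109

E0=251.7521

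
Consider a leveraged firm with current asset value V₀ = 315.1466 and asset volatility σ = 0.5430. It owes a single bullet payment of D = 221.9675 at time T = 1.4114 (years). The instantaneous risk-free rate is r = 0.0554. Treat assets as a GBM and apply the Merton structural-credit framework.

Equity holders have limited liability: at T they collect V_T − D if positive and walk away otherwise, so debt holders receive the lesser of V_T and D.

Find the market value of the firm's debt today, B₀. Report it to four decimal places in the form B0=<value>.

B0=181.0968

d₁ = [ln(V₀/D) + (r + σ²/2)T] / (σ√T)
   = [ln(315.1466/221.9675) + (0.0554 + 0.5·0.5430²)·1.4114] / (0.5430·√1.4114)
   = [0.350507 + 0.286266] / 0.645097 = 0.987098
d₂ = d₁ − σ√T = 0.987098 − 0.645097 = 0.342001
N(d₁) = 0.838203,  N(d₂) = 0.633825,  e^(−rT) = 0.924787
E₀ = V₀·N(d₁) − D·e^(−rT)·N(d₂)
   = 315.1466·0.838203 − 221.9675·0.924787·0.633825 = 134.049751
B₀ = V₀ − E₀ = 315.1466 − 134.049751 = 181.096849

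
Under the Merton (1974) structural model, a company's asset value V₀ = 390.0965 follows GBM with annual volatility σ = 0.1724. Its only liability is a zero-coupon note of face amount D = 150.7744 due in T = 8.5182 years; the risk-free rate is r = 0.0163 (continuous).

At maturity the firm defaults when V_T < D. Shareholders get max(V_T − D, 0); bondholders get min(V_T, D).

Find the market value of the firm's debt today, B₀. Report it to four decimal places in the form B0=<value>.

d₁ = [ln(V₀/D) + (r + σ²/2)T] / (σ√T)
   = [ln(390.0965/150.7744) + (0.0163 + 0.5·0.1724²)·8.5182] / (0.1724·√8.5182)
   = [0.950609 + 0.265435] / 0.503166 = 2.416786
d₂ = d₁ − σ√T = 2.416786 − 0.503166 = 1.913620
N(d₁) = 0.992171,  N(d₂) = 0.972166,  e^(−rT) = 0.870361
E₀ = V₀·N(d₁) − D·e^(−rT)·N(d₂)
   = 390.0965·0.992171 − 150.7744·0.870361·0.972166 = 259.466815
B₀ = V₀ − E₀ = 390.0965 − 259.466815 = 130.629685

B0=130.6297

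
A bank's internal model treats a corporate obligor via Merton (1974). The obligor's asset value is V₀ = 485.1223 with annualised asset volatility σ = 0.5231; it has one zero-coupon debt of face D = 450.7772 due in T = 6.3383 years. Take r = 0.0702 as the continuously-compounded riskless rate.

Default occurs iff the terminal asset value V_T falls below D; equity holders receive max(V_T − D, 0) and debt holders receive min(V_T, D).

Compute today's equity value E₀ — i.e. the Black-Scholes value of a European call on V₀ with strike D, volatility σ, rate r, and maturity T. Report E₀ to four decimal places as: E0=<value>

d₁ = [ln(V₀/D) + (r + σ²/2)T] / (σ√T)
   = [ln(485.1223/450.7772) + (0.0702 + 0.5·0.5231²)·6.3383] / (0.5231·√6.3383)
   = [0.073428 + 1.312135] / 1.316956 = 1.052095
d₂ = d₁ − σ√T = 1.052095 − 1.316956 = -0.264860
N(d₁) = 0.853622,  N(d₂) = 0.395558,  e^(−rT) = 0.640857
E₀ = V₀·N(d₁) − D·e^(−rT)·N(d₂)
   = 485.1223·0.853622 − 450.7772·0.640857·0.395558 = 299.840648

E0=299.8406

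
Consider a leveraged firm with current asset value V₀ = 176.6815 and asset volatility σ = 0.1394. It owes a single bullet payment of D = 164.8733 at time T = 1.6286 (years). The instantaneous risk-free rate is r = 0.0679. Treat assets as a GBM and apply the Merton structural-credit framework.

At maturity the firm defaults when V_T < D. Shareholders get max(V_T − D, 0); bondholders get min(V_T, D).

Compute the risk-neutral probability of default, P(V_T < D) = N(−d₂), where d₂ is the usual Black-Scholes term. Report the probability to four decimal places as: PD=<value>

PD=0.1784

d₁ = [ln(V₀/D) + (r + σ²/2)T] / (σ√T)
   = [ln(176.6815/164.8733) + (0.0679 + 0.5·0.1394²)·1.6286] / (0.1394·√1.6286)
   = [0.069171 + 0.126406] / 0.177898 = 1.099380
d₂ = d₁ − σ√T = 1.099380 − 0.177898 = 0.921483
risk-neutral PD = N(−d₂) = N(-0.921483) = 0.178399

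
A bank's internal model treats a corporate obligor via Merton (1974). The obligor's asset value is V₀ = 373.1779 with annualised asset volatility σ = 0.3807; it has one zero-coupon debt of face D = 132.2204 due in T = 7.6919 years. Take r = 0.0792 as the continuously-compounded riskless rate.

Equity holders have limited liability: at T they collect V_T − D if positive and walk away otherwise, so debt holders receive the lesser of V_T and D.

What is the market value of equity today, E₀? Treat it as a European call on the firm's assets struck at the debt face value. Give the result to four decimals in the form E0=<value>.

d₁ = [ln(V₀/D) + (r + σ²/2)T] / (σ√T)
   = [ln(373.1779/132.2204) + (0.0792 + 0.5·0.3807²)·7.6919] / (0.3807·√7.6919)
   = [1.037585 + 1.166602] / 1.055844 = 2.087607
d₂ = d₁ − σ√T = 2.087607 − 1.055844 = 1.031763
N(d₁) = 0.981583,  N(d₂) = 0.848908,  e^(−rT) = 0.543787
E₀ = V₀·N(d₁) − D·e^(−rT)·N(d₂)
   = 373.1779·0.981583 − 132.2204·0.543787·0.848908 = 305.268971

E0=305.2690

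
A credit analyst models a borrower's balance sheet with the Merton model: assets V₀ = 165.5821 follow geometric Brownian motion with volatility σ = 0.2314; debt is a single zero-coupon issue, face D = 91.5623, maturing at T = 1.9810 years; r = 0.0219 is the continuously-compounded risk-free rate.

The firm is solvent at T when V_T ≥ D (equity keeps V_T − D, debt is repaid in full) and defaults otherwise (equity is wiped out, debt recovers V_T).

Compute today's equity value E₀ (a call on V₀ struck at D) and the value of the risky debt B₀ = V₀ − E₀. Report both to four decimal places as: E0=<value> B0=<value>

d₁ = [ln(V₀/D) + (r + σ²/2)T] / (σ√T)
   = [ln(165.5821/91.5623) + (0.0219 + 0.5·0.2314²)·1.9810] / (0.2314·√1.9810)
   = [0.592448 + 0.096421] / 0.325691 = 2.115100
d₂ = d₁ − σ√T = 2.115100 − 0.325691 = 1.789409
N(d₁) = 0.982789,  N(d₂) = 0.963226,  e^(−rT) = 0.957544
E₀ = V₀·N(d₁) − D·e^(−rT)·N(d₂)
   = 165.5821·0.982789 − 91.5623·0.957544·0.963226 = 78.281608
B₀ = V₀ − E₀ = 165.5821 − 78.281608 = 87.300492

E0=78.2816 B0=87.3005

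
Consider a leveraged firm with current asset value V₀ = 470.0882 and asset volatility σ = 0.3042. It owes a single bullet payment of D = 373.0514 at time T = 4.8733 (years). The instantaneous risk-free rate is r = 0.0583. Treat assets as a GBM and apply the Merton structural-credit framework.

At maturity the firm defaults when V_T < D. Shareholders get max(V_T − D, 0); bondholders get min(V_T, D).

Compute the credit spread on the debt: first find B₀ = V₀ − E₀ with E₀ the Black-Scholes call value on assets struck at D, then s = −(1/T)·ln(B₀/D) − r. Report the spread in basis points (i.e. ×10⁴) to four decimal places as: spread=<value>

d₁ = [ln(V₀/D) + (r + σ²/2)T] / (σ√T)
   = [ln(470.0882/373.0514) + (0.0583 + 0.5·0.3042²)·4.8733] / (0.3042·√4.8733)
   = [0.231204 + 0.509595] / 0.671538 = 1.103138
d₂ = d₁ − σ√T = 1.103138 − 0.671538 = 0.431600
N(d₁) = 0.865016,  N(d₂) = 0.666984,  e^(−rT) = 0.752681
E₀ = V₀·N(d₁) − D·e^(−rT)·N(d₂)
   = 470.0882·0.865016 − 373.0514·0.752681·0.666984 = 219.352401
B₀ = V₀ − E₀ = 470.0882 − 219.352401 = 250.735799
spread = −(1/T)·ln(B₀/D) − r = −(1/4.8733)·ln(250.735799/373.0514) − 0.0583 = 0.02322924
in basis points: 0.02322924 × 10⁴ = 232.2924 bp

spread=232.2924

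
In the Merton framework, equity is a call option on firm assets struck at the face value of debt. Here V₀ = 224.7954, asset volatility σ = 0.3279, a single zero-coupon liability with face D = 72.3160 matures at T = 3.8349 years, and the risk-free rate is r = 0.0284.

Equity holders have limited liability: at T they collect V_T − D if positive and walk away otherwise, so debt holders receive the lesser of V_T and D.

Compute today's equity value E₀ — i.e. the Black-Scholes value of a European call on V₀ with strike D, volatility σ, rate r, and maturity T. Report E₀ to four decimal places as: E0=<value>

E0=160.6914

d₁ = [ln(V₀/D) + (r + σ²/2)T] / (σ√T)
   = [ln(224.7954/72.3160) + (0.0284 + 0.5·0.3279²)·3.8349] / (0.3279·√3.8349)
   = [1.134145 + 0.315072] / 0.642123 = 2.256915
d₂ = d₁ − σ√T = 2.256915 − 0.642123 = 1.614791
N(d₁) = 0.987993,  N(d₂) = 0.946822,  e^(−rT) = 0.896810
E₀ = V₀·N(d₁) − D·e^(−rT)·N(d₂)
   = 224.7954·0.987993 − 72.3160·0.896810·0.946822 = 160.691417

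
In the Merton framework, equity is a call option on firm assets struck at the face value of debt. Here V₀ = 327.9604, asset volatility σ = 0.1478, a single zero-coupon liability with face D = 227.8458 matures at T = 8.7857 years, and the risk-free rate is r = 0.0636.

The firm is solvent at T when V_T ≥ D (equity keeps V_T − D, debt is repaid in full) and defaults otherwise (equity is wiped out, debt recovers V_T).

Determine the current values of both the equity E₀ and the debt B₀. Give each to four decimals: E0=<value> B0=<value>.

E0=198.2166 B0=129.7438

d₁ = [ln(V₀/D) + (r + σ²/2)T] / (σ√T)
   = [ln(327.9604/227.8458) + (0.0636 + 0.5·0.1478²)·8.7857] / (0.1478·√8.7857)
   = [0.364224 + 0.654732] / 0.438089 = 2.325908
d₂ = d₁ − σ√T = 2.325908 − 0.438089 = 1.887819
N(d₁) = 0.989988,  N(d₂) = 0.970475,  e^(−rT) = 0.571912
E₀ = V₀·N(d₁) − D·e^(−rT)·N(d₂)
   = 327.9604·0.989988 − 227.8458·0.571912·0.970475 = 198.216604
B₀ = V₀ − E₀ = 327.9604 − 198.216604 = 129.743796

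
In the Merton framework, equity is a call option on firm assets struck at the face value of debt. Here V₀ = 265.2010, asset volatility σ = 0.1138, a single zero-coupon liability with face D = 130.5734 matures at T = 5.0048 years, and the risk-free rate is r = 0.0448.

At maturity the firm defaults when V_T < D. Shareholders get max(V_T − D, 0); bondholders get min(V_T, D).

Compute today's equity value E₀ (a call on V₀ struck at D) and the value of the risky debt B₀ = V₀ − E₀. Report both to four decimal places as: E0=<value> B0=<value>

d₁ = [ln(V₀/D) + (r + σ²/2)T] / (σ√T)
   = [ln(265.2010/130.5734) + (0.0448 + 0.5·0.1138²)·5.0048] / (0.1138·√5.0048)
   = [0.708553 + 0.256622] / 0.254587 = 3.791144
d₂ = d₁ − σ√T = 3.791144 − 0.254587 = 3.536558
N(d₁) = 0.999925,  N(d₂) = 0.999797,  e^(−rT) = 0.799143
E₀ = V₀·N(d₁) − D·e^(−rT)·N(d₂)
   = 265.2010·0.999925 − 130.5734·0.799143·0.999797 = 160.855412
B₀ = V₀ − E₀ = 265.2010 − 160.855412 = 104.345588

E0=160.8554 B0=104.3456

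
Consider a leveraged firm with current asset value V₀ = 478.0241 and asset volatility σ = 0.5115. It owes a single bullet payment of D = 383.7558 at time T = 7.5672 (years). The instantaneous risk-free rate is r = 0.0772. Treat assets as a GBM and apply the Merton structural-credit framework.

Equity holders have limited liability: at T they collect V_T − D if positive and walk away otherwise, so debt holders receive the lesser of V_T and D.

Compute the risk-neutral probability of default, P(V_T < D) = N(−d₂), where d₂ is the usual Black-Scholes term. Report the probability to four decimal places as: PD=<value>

PD=0.5526

d₁ = [ln(V₀/D) + (r + σ²/2)T] / (σ√T)
   = [ln(478.0241/383.7558) + (0.0772 + 0.5·0.5115²)·7.5672] / (0.5115·√7.5672)
   = [0.219655 + 1.574100] / 1.407062 = 1.274823
d₂ = d₁ − σ√T = 1.274823 − 1.407062 = -0.132240
risk-neutral PD = N(−d₂) = N(0.132240) = 0.552603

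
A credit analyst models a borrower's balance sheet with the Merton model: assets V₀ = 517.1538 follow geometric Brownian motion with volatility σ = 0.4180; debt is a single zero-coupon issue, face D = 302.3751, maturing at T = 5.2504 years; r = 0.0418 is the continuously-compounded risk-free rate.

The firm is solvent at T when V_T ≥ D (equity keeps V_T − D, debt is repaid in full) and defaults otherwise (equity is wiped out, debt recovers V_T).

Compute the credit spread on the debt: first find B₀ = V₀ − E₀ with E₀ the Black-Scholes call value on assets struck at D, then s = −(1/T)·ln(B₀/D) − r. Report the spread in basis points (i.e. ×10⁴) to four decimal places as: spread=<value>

spread=332.2782

d₁ = [ln(V₀/D) + (r + σ²/2)T] / (σ√T)
   = [ln(517.1538/302.3751) + (0.0418 + 0.5·0.4180²)·5.2504] / (0.4180·√5.2504)
   = [0.536672 + 0.678152] / 0.957795 = 1.268355
d₂ = d₁ − σ√T = 1.268355 − 0.957795 = 0.310561
N(d₁) = 0.897664,  N(d₂) = 0.621933,  e^(−rT) = 0.802947
E₀ = V₀·N(d₁) − D·e^(−rT)·N(d₂)
   = 517.1538·0.897664 − 302.3751·0.802947·0.621933 = 313.230851
B₀ = V₀ − E₀ = 517.1538 − 313.230851 = 203.922949
spread = −(1/T)·ln(B₀/D) − r = −(1/5.2504)·ln(203.922949/302.3751) − 0.0418 = 0.03322782
in basis points: 0.03322782 × 10⁴ = 332.2782 bp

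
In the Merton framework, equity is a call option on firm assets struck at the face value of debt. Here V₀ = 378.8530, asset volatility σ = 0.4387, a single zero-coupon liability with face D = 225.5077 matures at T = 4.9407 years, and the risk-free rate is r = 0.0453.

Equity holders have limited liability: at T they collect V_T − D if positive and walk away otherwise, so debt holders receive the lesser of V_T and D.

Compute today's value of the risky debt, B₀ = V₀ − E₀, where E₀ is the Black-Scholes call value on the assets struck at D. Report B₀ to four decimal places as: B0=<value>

d₁ = [ln(V₀/D) + (r + σ²/2)T] / (σ√T)
   = [ln(378.8530/225.5077) + (0.0453 + 0.5·0.4387²)·4.9407] / (0.4387·√4.9407)
   = [0.518794 + 0.699252] / 0.975129 = 1.249113
d₂ = d₁ − σ√T = 1.249113 − 0.975129 = 0.273984
N(d₁) = 0.894188,  N(d₂) = 0.607952,  e^(−rT) = 0.799464
E₀ = V₀·N(d₁) − D·e^(−rT)·N(d₂)
   = 378.8530·0.894188 − 225.5077·0.799464·0.607952 = 229.161098
B₀ = V₀ − E₀ = 378.8530 − 229.161098 = 149.691902

B0=149.6919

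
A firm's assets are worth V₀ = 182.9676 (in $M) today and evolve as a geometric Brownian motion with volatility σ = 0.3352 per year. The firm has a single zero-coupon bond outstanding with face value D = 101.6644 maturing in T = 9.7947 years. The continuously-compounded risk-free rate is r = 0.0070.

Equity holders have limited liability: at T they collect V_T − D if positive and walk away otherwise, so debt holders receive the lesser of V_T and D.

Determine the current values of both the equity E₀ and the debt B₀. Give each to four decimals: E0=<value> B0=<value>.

d₁ = [ln(V₀/D) + (r + σ²/2)T] / (σ√T)
   = [ln(182.9676/101.6644) + (0.0070 + 0.5·0.3352²)·9.7947] / (0.3352·√9.7947)
   = [0.587632 + 0.618824] / 1.049058 = 1.150038
d₂ = d₁ − σ√T = 1.150038 − 1.049058 = 0.100979
N(d₁) = 0.874936,  N(d₂) = 0.540217,  e^(−rT) = 0.933735
E₀ = V₀·N(d₁) − D·e^(−rT)·N(d₂)
   = 182.9676·0.874936 − 101.6644·0.933735·0.540217 = 108.803450
B₀ = V₀ − E₀ = 182.9676 − 108.803450 = 74.164150

E0=108.8035 B0=74.1641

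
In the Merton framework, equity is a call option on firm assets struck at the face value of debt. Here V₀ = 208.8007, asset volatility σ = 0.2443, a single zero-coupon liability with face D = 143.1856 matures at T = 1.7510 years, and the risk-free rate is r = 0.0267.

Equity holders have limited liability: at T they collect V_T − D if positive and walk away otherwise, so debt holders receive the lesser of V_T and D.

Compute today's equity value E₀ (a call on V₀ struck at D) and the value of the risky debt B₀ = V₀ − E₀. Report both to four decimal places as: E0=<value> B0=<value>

E0=74.5589 B0=134.2418

d₁ = [ln(V₀/D) + (r + σ²/2)T] / (σ√T)
   = [ln(208.8007/143.1856) + (0.0267 + 0.5·0.2443²)·1.7510] / (0.2443·√1.7510)
   = [0.377239 + 0.099004] / 0.323271 = 1.473199
d₂ = d₁ − σ√T = 1.473199 − 0.323271 = 1.149928
N(d₁) = 0.929651,  N(d₂) = 0.874913,  e^(−rT) = 0.954324
E₀ = V₀·N(d₁) − D·e^(−rT)·N(d₂)
   = 208.8007·0.929651 − 143.1856·0.954324·0.874913 = 74.558882
B₀ = V₀ − E₀ = 208.8007 − 74.558882 = 134.241818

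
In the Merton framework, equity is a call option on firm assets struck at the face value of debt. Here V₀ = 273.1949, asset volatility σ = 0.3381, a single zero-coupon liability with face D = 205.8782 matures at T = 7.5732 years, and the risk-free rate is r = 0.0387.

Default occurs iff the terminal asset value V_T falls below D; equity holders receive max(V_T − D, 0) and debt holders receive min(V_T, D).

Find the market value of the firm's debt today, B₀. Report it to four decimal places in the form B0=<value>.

d₁ = [ln(V₀/D) + (r + σ²/2)T] / (σ√T)
   = [ln(273.1949/205.8782) + (0.0387 + 0.5·0.3381²)·7.5732] / (0.3381·√7.5732)
   = [0.282901 + 0.725935] / 0.930433 = 1.084266
d₂ = d₁ − σ√T = 1.084266 − 0.930433 = 0.153833
N(d₁) = 0.860876,  N(d₂) = 0.561129,  e^(−rT) = 0.745960
E₀ = V₀·N(d₁) − D·e^(−rT)·N(d₂)
   = 273.1949·0.860876 − 205.8782·0.745960·0.561129 = 149.010519
B₀ = V₀ − E₀ = 273.1949 − 149.010519 = 124.184381

B0=124.1844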